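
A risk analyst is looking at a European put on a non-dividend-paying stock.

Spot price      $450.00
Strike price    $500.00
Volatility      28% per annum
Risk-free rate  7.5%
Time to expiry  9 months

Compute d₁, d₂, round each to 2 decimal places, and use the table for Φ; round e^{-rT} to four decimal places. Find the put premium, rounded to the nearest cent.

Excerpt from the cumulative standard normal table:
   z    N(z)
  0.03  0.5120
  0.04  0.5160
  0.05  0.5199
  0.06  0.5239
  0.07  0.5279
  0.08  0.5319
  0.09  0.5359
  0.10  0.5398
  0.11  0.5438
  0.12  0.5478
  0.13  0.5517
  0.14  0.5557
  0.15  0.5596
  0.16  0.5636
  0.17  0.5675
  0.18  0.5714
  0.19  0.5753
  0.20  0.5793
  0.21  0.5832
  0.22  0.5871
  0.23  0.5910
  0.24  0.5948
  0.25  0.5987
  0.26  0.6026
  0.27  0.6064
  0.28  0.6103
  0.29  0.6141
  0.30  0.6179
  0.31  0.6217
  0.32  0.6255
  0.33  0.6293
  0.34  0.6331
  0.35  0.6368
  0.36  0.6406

σ√T = 0.28·√0.75 = 0.2425
ln(S/K) + (r + σ²/2)T = ln(450/500) + (0.075 + 0.28²/2)·0.75 = -0.1054 + 0.0857 = -0.0197
d₁ = -0.0197 / 0.2425 = -0.0813 ⇒ -0.08
d₂ = d₁ − σ√T = -0.0813 − 0.2425 = -0.3238 ⇒ -0.32
e^(−rT) = e^(−0.075·0.75) = 0.9453
P = 500·0.9453·N(0.32) − 450·N(0.08) = 500·0.9453·0.6255 − 450·0.5319 = 295.6426 − 239.3550 = 56.2876

$56.29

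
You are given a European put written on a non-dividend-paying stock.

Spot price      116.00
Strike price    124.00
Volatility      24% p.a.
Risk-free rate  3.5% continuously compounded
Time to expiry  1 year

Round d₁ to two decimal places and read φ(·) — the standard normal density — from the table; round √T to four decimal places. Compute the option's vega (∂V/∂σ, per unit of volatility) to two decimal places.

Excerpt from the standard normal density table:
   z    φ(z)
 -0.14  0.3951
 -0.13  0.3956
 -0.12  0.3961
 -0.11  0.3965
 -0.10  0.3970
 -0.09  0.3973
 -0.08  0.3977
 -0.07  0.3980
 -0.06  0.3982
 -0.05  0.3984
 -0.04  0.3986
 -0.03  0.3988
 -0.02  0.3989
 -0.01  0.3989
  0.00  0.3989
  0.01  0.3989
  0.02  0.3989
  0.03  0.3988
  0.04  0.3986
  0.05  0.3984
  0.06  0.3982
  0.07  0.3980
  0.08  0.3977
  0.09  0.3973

46.27

σ√T = 0.24 × 1.0000 = 0.2400
d₁ = [ln(116/124) + (0.035 + 0.24²/2)·1] / 0.2400 = [-0.0667 + 0.0638] / 0.2400 = -0.0120 which rounds to -0.01
√T = √1 = 1.0000
φ(d₁) = φ(-0.01) = 0.3989
vega = S·φ(d₁)·√T = 116·0.3989·1.0000 = 46.2724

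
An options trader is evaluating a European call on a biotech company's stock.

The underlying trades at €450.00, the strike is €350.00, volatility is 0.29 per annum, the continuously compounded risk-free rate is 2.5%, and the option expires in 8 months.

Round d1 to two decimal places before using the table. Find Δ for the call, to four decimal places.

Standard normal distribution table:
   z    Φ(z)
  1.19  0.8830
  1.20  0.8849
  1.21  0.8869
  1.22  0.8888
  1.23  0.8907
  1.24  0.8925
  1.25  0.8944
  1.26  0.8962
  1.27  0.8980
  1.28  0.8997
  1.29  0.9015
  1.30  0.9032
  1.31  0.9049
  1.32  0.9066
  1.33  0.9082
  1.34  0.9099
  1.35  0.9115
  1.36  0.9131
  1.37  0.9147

σ√T = 0.29 × 0.8165 = 0.2368
d₁ = [ln(450/350) + (0.025 + 0.29²/2)·0.6667] / 0.2368 = [0.2513 + 0.0447] / 0.2368 = 1.2501 which rounds to 1.25
N(d₁) = N(1.25) = 0.8944
Δ_call = N(d₁) = 0.8944

0.8944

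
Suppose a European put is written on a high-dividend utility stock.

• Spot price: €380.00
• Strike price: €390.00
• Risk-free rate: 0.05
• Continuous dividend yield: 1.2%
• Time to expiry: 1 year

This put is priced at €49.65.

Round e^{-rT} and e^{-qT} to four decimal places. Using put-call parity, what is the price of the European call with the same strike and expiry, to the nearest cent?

€54.16

e^(−qT) = e^(−0.012·1) = 0.9881;  e^(−rT) = e^(−0.05·1) = 0.9512
Put-call parity: C − P = S·e^(−qT) − K·e^(−rT) = 380·0.9881 − 390·0.9512 = 375.4780 − 370.9680 = 4.5100
C = P + (C − P) = 49.65 + (4.5100) = 54.1600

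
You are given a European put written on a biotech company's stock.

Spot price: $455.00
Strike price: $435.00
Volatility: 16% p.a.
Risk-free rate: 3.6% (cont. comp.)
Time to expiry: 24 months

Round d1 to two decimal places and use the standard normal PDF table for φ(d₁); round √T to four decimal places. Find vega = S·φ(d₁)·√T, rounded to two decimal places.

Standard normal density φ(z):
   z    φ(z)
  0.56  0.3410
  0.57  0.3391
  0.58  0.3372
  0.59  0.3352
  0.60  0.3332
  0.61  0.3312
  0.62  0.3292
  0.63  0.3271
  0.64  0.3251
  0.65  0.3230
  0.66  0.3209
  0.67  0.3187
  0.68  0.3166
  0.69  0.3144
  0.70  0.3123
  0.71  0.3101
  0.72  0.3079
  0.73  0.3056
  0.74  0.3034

σ√T = 0.16 × 1.4142 = 0.2263
d₁ = [ln(455/435) + (0.036 + ½·0.16²)·2] / (σ√T) = (0.0450 + 0.0976) / 0.2263 = 0.6300 which rounds to 0.63
√T = √2 = 1.4142
φ(d₁) = φ(0.63) = 0.3271
vega = S·φ(d₁)·√T = 455·0.3271·1.4142 = 210.4761

210.48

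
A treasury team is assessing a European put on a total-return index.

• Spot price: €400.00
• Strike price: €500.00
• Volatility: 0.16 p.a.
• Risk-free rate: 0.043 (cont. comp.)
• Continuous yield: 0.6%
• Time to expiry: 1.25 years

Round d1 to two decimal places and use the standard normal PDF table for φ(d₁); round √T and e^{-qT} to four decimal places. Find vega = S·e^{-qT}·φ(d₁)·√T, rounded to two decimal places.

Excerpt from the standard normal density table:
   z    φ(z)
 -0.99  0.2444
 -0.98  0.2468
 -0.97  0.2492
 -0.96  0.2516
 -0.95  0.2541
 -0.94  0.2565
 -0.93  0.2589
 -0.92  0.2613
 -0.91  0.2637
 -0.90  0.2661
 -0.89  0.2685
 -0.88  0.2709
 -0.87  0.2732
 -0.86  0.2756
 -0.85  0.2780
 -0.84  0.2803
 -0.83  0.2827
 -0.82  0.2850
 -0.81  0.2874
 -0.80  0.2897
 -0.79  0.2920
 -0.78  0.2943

118.11

σ√T = 0.16 × 1.1180 = 0.1789
ln(S/K) + (r − q + σ²/2)T = ln(400/500) + (0.043 − 0.006 + 0.16²/2)·1.25 = -0.2231 + 0.0622 = -0.1609
d₁ = -0.1609 / 0.1789 = -0.8994 which rounds to -0.90
√T = √1.25 = 1.1180
φ(d₁) = φ(-0.90) = 0.2661
e^(−qT) = e^(−0.006·1.25) = 0.9925
vega = S·e^(−qT)·φ(d₁)·√T = 400·0.9925·0.2661·1.1180 = 118.1074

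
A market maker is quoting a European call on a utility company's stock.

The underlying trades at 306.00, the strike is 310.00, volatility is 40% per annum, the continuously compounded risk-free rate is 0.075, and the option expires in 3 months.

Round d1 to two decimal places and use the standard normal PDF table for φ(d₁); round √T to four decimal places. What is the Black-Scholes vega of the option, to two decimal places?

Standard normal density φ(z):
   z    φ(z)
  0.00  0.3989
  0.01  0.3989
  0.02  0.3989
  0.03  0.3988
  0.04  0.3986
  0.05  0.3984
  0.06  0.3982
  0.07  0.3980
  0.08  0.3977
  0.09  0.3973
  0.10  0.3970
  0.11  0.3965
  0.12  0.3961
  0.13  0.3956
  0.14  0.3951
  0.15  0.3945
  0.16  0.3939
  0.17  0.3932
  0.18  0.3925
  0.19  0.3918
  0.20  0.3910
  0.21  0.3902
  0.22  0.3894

60.53

σ√T = 0.4 × 0.5000 = 0.2000
d₁ = [ln(306/310) + (0.075 + 0.4²/2)·0.25] / 0.2000 = [-0.0130 + 0.0388] / 0.2000 = 0.1288 ≈ 0.13
√T = √0.25 = 0.5000
φ(d₁) = φ(0.13) = 0.3956
vega = S·φ(d₁)·√T = 306·0.3956·0.5000 = 60.5268
(The put has the same vega.)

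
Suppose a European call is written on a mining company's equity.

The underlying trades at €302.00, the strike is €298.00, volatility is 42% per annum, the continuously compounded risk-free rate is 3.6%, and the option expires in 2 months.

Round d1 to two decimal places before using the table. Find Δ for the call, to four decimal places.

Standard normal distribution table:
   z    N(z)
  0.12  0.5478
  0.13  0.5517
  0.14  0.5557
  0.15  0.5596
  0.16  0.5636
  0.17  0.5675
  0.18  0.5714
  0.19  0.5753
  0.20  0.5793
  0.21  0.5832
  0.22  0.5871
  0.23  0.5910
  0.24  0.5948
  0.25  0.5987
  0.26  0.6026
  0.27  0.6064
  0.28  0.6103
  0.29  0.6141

0.5793

σ√T = 0.42 × 0.4082 = 0.1715
d₁ = [ln(302/298) + (0.036 + 0.42²/2)·0.1667] / 0.1715 = [0.0133 + 0.0207] / 0.1715 = 0.1985 ⇒ 0.20
N(d₁) = N(0.20) = 0.5793
Δ_call = N(d₁) = 0.5793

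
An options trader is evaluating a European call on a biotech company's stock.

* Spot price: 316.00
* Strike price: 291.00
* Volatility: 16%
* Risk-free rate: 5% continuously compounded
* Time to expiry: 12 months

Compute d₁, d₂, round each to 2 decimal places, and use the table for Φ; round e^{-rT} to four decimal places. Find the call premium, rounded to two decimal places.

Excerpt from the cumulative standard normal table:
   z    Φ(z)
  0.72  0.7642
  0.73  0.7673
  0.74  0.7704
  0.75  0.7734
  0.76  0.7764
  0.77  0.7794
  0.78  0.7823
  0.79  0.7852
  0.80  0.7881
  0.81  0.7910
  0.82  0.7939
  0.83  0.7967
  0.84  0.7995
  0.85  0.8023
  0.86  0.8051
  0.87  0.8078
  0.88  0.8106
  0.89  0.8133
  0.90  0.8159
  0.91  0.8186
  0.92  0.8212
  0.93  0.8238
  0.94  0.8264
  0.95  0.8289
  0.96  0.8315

44.60

T = 1;  σ√T = 0.1600
d₁ = [ln(316/291) + (0.05 + 0.16²/2)·1] / 0.1600 = [0.0824 + 0.0628] / 0.1600 = 0.9076 ≈ 0.91
d₂ = d₁ − σ√T = 0.9076 − 0.1600 = 0.7476 ≈ 0.75
exp(−rT) = exp(−0.05·1) = 0.9512
N(d₁) = N(0.91) = 0.8186;  N(d₂) = N(0.75) = 0.7734
C = 316·0.8186 − 291·0.9512·0.7734 = 258.6776 − 214.0765 = 44.6011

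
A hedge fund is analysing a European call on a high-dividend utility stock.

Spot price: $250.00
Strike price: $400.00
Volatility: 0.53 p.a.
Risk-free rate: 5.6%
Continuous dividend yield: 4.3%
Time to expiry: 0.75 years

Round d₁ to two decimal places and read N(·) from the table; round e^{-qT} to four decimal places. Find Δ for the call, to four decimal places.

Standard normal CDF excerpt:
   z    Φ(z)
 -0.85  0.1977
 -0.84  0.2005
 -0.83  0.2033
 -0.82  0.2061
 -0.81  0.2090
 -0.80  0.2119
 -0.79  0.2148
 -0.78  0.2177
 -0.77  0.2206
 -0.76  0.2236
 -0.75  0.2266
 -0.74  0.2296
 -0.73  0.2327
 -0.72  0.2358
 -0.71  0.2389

T = 0.75;  σ√T = 0.4590
d₁ = [ln(250/400) + (0.056 − 0.043 + 0.53²/2)·0.75] / 0.4590 = [-0.4700 + 0.1151] / 0.4590 = -0.7732 ⇒ -0.77
N(d₁) = N(-0.77) = 0.2206
Δ_call = e^(−qT)·N(d₁) = 0.9683·0.2206 = 0.2136

0.2136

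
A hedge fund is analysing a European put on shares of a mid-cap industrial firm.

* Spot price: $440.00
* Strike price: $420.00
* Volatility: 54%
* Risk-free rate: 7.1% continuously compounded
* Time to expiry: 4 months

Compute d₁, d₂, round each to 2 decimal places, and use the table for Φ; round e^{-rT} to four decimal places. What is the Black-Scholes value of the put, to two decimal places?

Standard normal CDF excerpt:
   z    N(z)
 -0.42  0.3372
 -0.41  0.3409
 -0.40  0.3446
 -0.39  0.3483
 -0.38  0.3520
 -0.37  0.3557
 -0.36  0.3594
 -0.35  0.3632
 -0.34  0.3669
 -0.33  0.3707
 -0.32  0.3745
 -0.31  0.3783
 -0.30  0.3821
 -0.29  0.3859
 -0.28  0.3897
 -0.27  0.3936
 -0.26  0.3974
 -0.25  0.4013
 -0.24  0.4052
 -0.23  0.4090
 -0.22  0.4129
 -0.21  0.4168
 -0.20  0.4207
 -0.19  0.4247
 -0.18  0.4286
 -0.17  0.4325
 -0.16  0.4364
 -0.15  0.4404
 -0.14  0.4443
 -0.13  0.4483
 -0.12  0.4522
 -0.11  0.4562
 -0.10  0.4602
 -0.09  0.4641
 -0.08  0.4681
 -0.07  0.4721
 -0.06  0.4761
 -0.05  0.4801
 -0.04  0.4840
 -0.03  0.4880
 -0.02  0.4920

T = 0.3333;  σ√T = 0.3118
d₁ = [ln(440/420) + (0.071 + ½·0.54²)·0.3333] / (σ√T) = (0.0465 + 0.0723) / 0.3118 = 0.3810 ⇒ 0.38
d₂ = 0.3810 − 0.3118 = 0.0692 ⇒ 0.07
exp(−rT) = exp(−0.071·0.3333) = 0.9766
N(−d₂) = N(-0.07) = 0.4721;  N(−d₁) = N(-0.38) = 0.3520
P = 420·0.9766·0.4721 − 440·0.3520 = 193.6422 − 154.8800 = 38.7622

$38.76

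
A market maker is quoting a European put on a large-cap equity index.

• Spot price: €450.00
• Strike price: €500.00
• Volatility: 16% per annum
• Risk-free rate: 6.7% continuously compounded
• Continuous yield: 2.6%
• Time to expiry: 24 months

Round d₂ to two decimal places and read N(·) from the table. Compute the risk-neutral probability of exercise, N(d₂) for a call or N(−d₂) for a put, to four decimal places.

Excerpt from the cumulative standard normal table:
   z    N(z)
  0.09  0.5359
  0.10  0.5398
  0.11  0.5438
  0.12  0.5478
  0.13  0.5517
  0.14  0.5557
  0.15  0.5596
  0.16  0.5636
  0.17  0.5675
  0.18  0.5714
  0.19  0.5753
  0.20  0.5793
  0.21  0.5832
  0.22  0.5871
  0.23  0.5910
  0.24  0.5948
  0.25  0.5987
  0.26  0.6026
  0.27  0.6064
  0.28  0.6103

0.5871

T = 2;  σ√T = 0.2263
ln(S/K) + (r − q + σ²/2)T = ln(450/500) + (0.067 − 0.026 + 0.16²/2)·2 = -0.1054 + 0.1076 = 0.0022
d₁ = 0.0022 / 0.2263 = 0.0099 which rounds to 0.01
d₂ = d₁ − σ√T = 0.0099 − 0.2263 = -0.2164 which rounds to -0.22
Risk-neutral Pr[S_T < K] = N(−d₂) = N(0.22) = 0.5871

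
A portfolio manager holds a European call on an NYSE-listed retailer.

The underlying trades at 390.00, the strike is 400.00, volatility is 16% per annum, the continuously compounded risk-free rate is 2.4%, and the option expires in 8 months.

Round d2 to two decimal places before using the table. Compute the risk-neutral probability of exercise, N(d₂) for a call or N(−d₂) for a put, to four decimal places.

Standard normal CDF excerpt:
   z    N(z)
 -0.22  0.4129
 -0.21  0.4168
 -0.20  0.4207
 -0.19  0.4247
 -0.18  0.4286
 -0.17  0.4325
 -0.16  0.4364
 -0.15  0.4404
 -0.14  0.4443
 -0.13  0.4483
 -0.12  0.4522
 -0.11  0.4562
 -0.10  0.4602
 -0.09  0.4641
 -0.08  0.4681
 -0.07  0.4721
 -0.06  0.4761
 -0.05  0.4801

0.4443

σ√T = 0.16·√0.6667 = 0.1306
d₁ = [ln(390/400) + (0.024 + 0.16²/2)·0.6667] / 0.1306 = [-0.0253 + 0.0245] / 0.1306 = -0.0060 ⇒ -0.01
d₂ = d₁ − σ√T = -0.0060 − 0.1306 = -0.1366 ⇒ -0.14
Risk-neutral Pr[S_T > K] = N(d₂) = N(-0.14) = 0.4443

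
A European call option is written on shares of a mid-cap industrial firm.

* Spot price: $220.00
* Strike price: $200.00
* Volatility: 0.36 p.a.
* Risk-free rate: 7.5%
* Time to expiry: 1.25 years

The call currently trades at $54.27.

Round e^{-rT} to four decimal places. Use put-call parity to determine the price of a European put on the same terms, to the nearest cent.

$16.37

e^(−rT) = e^(−0.075·1.25) = 0.9105
Put-call parity: C − P = S − K·e^(−rT) = 220 − 200·0.9105 = 220 − 182.1000 = 37.9000
P = C − (C − P) = 54.27 − (37.9000) = 16.3700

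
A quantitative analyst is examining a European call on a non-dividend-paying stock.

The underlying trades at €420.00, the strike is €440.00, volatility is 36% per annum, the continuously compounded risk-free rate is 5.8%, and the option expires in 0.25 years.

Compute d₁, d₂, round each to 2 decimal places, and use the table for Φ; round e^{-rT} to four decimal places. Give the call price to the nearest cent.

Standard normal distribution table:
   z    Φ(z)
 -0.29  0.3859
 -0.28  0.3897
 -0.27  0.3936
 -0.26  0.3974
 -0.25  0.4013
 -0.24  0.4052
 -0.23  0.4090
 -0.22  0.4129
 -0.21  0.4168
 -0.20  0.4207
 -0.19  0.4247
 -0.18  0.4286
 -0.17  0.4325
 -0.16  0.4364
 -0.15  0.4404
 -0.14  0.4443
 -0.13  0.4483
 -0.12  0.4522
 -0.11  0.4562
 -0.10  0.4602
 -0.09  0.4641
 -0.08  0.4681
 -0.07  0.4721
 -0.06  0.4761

€24.23

σ√T = 0.36 × 0.5000 = 0.1800
d₁ = [ln(420/440) + (0.058 + 0.36²/2)·0.25] / 0.1800 = [-0.0465 + 0.0307] / 0.1800 = -0.0879 ⇒ -0.09
d₂ = d₁ − σ√T = -0.0879 − 0.1800 = -0.2679 ⇒ -0.27
exp(−rT) = exp(−0.058·0.25) = 0.9856
C = 420·N(-0.09) − 440·0.9856·N(-0.27) = 420·0.4641 − 440·0.9856·0.3936 = 194.9220 − 170.6902 = 24.2318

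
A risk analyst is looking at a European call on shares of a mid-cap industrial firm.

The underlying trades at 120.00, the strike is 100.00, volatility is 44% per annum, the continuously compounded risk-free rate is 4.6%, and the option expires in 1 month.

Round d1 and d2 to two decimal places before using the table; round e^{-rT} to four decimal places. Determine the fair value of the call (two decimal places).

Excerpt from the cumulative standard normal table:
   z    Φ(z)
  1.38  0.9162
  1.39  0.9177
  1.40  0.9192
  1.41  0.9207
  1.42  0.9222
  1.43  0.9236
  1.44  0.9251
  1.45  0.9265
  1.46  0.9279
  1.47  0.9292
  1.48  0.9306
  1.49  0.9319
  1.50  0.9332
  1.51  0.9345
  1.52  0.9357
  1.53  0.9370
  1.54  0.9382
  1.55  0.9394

20.87

σ√T = 0.44 × 0.2887 = 0.1270
ln(S/K) + (r + σ²/2)T = ln(120/100) + (0.046 + 0.44²/2)·0.08333 = 0.1823 + 0.0119 = 0.1942
d₁ = 0.1942 / 0.1270 = 1.5291 ≈ 1.53
d₂ = d₁ − σ√T = 1.5291 − 0.1270 = 1.4021 ≈ 1.40
exp(−rT) = exp(−0.046·0.08333) = 0.9962
N(d₁) = N(1.53) = 0.9370;  N(d₂) = N(1.40) = 0.9192
C = 120·0.9370 − 100·0.9962·0.9192 = 112.4400 − 91.5707 = 20.8693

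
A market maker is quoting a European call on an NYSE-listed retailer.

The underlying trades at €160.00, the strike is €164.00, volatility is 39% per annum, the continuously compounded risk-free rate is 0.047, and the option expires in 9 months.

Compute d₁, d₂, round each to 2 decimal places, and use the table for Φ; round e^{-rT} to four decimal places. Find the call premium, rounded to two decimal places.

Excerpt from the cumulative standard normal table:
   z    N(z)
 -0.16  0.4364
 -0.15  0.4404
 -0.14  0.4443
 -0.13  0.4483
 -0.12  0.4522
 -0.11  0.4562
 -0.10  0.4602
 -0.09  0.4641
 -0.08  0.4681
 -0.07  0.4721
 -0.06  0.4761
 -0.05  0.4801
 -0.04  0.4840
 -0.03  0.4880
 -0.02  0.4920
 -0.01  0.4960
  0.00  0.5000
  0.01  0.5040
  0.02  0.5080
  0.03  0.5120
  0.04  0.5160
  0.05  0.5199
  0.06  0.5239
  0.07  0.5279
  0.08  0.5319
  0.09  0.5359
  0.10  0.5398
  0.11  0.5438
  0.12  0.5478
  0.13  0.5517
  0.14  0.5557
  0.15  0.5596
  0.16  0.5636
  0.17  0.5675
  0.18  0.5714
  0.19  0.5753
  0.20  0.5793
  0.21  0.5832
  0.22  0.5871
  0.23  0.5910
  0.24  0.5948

€22.34

σ√T = 0.39·√0.75 = 0.3377
ln(S/K) + (r + σ²/2)T = ln(160/164) + (0.047 + 0.39²/2)·0.75 = -0.0247 + 0.0923 = 0.0676
d₁ = 0.0676 / 0.3377 = 0.2001 which rounds to 0.20
d₂ = d₁ − σ√T = 0.2001 − 0.3377 = -0.1376 which rounds to -0.14
exp(−rT) = exp(−0.047·0.75) = 0.9654
N(d₁) = N(0.20) = 0.5793;  N(d₂) = N(-0.14) = 0.4443
C = 160·0.5793 − 164·0.9654·0.4443 = 92.6880 − 70.3441 = 22.3439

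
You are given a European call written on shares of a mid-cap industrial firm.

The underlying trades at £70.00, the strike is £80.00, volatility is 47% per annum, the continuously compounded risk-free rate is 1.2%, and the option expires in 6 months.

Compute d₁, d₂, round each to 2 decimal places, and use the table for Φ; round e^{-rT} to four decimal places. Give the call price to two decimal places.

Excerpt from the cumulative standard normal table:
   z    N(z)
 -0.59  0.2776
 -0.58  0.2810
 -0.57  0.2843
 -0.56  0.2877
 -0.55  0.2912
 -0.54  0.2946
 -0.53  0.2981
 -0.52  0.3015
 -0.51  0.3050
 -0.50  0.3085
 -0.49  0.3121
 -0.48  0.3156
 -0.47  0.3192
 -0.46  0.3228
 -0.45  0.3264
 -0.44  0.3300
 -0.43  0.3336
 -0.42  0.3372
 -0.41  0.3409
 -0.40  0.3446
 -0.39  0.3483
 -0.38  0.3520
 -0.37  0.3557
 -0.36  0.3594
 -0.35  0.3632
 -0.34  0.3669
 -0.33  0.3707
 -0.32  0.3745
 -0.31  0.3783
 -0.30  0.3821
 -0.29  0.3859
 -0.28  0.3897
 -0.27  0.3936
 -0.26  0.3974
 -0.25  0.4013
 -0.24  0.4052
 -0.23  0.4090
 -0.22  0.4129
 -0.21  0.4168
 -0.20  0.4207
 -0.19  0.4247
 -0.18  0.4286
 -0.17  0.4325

£5.75

T = 0.5;  σ√T = 0.3323
d₁ = [ln(70/80) + (0.012 + 0.47²/2)·0.5] / 0.3323 = [-0.1335 + 0.0612] / 0.3323 = -0.2176 → -0.22
d₂ = d₁ − σ√T = -0.2176 − 0.3323 = -0.5499 → -0.55
exp(−rT) = exp(−0.012·0.5) = 0.9940
N(d₁) = N(-0.22) = 0.4129;  N(d₂) = N(-0.55) = 0.2912
C = 70·0.4129 − 80·0.9940·0.2912 = 28.9030 − 23.1562 = 5.7468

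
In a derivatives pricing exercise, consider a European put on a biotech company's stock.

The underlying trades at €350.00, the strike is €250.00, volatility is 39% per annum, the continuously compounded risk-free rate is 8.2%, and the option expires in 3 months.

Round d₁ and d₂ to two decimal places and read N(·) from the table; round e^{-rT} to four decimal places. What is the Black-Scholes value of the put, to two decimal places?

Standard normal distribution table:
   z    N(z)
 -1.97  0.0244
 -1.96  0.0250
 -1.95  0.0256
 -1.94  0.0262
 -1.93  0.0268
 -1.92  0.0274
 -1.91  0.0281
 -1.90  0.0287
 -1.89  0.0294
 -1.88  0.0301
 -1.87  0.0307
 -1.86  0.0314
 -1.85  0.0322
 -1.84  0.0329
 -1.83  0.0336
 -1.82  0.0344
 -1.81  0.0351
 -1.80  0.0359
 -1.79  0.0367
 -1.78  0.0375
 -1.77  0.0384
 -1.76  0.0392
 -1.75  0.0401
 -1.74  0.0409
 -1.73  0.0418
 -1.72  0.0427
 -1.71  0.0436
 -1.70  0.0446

T = 0.25;  σ√T = 0.1950
d₁ = [ln(350/250) + (0.082 + 0.39²/2)·0.25] / 0.1950 = [0.3365 + 0.0395] / 0.1950 = 1.9281 which rounds to 1.93
d₂ = d₁ − σ√T = 1.9281 − 0.1950 = 1.7331 which rounds to 1.73
e^(−rT) = e^(−0.082·0.25) = 0.9797
P = 250·0.9797·N(-1.73) − 350·N(-1.93) = 250·0.9797·0.0418 − 350·0.0268 = 10.2379 − 9.3800 = 0.8579

€0.86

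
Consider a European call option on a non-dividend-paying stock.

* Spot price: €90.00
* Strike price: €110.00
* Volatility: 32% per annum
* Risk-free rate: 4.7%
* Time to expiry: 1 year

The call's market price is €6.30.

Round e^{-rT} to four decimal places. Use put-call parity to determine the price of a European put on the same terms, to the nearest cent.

exp(−rT) = exp(−0.047·1) = 0.9541
Put-call parity: C − P = S − K·e^(−rT) = 90 − 110·0.9541 = 90 − 104.9510 = -14.9510
P = C − (C − P) = 6.30 − (-14.9510) = 21.2510

€21.25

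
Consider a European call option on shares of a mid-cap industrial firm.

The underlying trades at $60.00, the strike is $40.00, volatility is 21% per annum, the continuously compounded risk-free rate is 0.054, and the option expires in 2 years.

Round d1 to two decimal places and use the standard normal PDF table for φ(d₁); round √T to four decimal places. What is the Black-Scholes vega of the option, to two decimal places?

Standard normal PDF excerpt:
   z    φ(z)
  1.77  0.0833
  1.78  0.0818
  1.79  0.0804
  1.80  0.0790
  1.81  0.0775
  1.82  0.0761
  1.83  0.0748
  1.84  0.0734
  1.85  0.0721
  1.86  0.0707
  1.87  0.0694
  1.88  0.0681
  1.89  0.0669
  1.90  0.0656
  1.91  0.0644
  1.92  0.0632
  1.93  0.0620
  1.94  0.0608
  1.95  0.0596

σ√T = 0.21·√2 = 0.2970
d₁ = [ln(60/40) + (0.054 + 0.21²/2)·2] / 0.2970 = [0.4055 + 0.1521] / 0.2970 = 1.8774 which rounds to 1.88
√T = √2 = 1.4142
φ(d₁) = φ(1.88) = 0.0681
vega = S·φ(d₁)·√T = 60·0.0681·1.4142 = 5.7784
(Vega is the same for a European call and put with the same parameters.)

5.78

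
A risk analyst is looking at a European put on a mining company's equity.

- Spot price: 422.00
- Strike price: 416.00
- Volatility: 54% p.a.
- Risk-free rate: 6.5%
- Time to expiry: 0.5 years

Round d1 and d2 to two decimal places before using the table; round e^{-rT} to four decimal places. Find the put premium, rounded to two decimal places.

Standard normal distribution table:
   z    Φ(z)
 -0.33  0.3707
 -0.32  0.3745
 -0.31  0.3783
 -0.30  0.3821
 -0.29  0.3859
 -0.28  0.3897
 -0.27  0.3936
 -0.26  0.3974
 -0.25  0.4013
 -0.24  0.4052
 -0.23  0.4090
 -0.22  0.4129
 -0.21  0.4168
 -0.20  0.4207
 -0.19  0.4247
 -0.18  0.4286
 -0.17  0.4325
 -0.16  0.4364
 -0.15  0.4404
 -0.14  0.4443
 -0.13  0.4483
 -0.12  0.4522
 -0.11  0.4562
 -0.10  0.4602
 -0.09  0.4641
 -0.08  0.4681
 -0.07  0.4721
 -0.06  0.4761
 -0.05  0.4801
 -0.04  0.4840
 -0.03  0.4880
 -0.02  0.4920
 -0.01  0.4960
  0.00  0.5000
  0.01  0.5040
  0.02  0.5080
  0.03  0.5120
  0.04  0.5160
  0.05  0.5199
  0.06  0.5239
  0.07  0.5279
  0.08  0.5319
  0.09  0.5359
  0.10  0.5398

σ√T = 0.54·√0.5 = 0.3818
ln(S/K) + (r + σ²/2)T = ln(422/416) + (0.065 + 0.54²/2)·0.5 = 0.0143 + 0.1054 = 0.1197
d₁ = 0.1197 / 0.3818 = 0.3135 ⇒ 0.31
d₂ = d₁ − σ√T = 0.3135 − 0.3818 = -0.0683 ⇒ -0.07
e^(−rT) = e^(−0.065·0.5) = 0.9680
N(−d₂) = N(0.07) = 0.5279;  N(−d₁) = N(-0.31) = 0.3783
P = 416·0.9680·0.5279 − 422·0.3783 = 212.5790 − 159.6426 = 52.9364

52.94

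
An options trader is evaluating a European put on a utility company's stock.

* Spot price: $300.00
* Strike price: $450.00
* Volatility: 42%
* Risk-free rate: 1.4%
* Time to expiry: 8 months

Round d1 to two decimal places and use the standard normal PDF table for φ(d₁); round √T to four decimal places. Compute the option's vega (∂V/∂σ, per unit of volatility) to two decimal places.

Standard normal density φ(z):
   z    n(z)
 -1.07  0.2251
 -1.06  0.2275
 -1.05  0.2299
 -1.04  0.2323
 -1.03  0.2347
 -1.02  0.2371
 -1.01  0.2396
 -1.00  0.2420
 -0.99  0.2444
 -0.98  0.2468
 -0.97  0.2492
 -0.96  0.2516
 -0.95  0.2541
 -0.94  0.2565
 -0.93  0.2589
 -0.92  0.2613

σ√T = 0.42·√0.6667 = 0.3429
ln(S/K) + (r + σ²/2)T = ln(300/450) + (0.014 + 0.42²/2)·0.6667 = -0.4055 + 0.0681 = -0.3373
d₁ = -0.3373 / 0.3429 = -0.9837 which rounds to -0.98
√T = √0.6667 = 0.8165
φ(d₁) = φ(-0.98) = 0.2468
vega = S·φ(d₁)·√T = 300·0.2468·0.8165 = 60.4537

60.45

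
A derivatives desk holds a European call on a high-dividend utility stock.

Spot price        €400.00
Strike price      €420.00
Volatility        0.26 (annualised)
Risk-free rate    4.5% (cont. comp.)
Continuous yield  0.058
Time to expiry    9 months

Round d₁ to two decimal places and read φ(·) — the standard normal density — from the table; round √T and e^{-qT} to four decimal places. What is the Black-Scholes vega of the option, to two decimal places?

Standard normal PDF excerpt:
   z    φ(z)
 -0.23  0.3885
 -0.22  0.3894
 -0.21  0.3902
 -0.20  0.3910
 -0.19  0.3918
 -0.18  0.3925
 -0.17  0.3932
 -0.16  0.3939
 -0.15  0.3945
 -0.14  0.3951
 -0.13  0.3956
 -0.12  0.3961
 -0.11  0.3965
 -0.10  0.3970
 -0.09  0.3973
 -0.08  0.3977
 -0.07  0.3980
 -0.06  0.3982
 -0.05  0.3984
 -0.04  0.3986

130.83

T = 0.75;  σ√T = 0.2252
d₁ = [ln(400/420) + (0.045 − 0.058 + 0.26²/2)·0.75] / 0.2252 = [-0.0488 + 0.0156] / 0.2252 = -0.1474 which rounds to -0.15
√T = √0.75 = 0.8660
φ(d₁) = φ(-0.15) = 0.3945
exp(−qT) = exp(−0.058·0.75) = 0.9574
vega = S·exp(−qT)·φ(d₁)·√T = 400·0.9574·0.3945·0.8660 = 130.8333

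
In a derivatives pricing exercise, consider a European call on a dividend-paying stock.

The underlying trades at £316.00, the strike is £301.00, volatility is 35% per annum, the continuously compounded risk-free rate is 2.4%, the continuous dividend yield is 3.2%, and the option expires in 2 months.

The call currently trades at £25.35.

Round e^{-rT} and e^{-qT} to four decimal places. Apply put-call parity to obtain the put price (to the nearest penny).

exp(−qT) = exp(−0.032·0.1667) = 0.9947;  exp(−rT) = exp(−0.024·0.1667) = 0.9960
Put-call parity: C − P = S·e^(−qT) − K·e^(−rT) = 316·0.9947 − 301·0.9960 = 314.3252 − 299.7960 = 14.5292
P = C − (C − P) = 25.35 − (14.5292) = 10.8208

£10.82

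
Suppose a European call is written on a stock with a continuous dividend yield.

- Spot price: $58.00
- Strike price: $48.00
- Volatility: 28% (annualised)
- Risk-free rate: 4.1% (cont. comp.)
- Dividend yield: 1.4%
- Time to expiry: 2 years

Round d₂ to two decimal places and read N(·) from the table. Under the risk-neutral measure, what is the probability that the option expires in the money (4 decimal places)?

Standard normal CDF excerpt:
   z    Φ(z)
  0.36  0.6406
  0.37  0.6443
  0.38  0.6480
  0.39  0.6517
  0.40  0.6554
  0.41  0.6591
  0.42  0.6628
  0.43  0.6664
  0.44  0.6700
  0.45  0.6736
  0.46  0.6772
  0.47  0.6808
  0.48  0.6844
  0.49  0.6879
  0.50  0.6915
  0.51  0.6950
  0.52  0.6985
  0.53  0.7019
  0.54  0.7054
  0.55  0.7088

0.6628

T = 2;  σ√T = 0.3960
d₁ = [ln(58/48) + (0.041 − 0.014 + 0.28²/2)·2] / 0.3960 = [0.1892 + 0.1324] / 0.3960 = 0.8123 → 0.81
d₂ = d₁ − σ√T = 0.8123 − 0.3960 = 0.4163 → 0.42
Risk-neutral Pr[S_T > K] = N(d₂) = N(0.42) = 0.6628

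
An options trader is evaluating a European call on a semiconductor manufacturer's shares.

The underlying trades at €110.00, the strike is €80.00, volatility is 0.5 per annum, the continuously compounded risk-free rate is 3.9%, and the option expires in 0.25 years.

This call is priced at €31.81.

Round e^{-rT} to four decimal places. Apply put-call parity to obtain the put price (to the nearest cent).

exp(−rT) = exp(−0.039·0.25) = 0.9903
Put-call parity: C − P = S − K·e^(−rT) = 110 − 80·0.9903 = 110 − 79.2240 = 30.7760
P = C − (C − P) = 31.81 − (30.7760) = 1.0340

€1.03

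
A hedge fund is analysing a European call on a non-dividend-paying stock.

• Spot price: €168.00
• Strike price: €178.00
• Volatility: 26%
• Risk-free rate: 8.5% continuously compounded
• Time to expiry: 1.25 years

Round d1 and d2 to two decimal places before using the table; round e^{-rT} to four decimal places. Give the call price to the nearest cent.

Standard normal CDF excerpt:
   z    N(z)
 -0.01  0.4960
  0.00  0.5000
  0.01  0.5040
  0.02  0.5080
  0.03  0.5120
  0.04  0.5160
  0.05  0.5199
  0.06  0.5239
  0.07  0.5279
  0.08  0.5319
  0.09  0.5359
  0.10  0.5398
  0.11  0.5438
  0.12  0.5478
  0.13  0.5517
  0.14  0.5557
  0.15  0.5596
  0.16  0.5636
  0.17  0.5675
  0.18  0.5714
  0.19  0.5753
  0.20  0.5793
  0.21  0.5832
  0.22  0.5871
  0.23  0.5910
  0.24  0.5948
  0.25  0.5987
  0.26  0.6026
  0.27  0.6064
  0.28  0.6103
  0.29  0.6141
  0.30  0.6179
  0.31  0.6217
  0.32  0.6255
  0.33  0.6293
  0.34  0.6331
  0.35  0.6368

σ√T = 0.26 × 1.1180 = 0.2907
d₁ = [ln(168/178) + (0.085 + 0.26²/2)·1.25] / 0.2907 = [-0.0578 + 0.1485] / 0.2907 = 0.3120 → 0.31
d₂ = d₁ − σ√T = 0.3120 − 0.2907 = 0.0213 → 0.02
exp(−rT) = exp(−0.085·1.25) = 0.8992
N(d₁) = N(0.31) = 0.6217;  N(d₂) = N(0.02) = 0.5080
C = 168·0.6217 − 178·0.8992·0.5080 = 104.4456 − 81.3093 = 23.1363

€23.14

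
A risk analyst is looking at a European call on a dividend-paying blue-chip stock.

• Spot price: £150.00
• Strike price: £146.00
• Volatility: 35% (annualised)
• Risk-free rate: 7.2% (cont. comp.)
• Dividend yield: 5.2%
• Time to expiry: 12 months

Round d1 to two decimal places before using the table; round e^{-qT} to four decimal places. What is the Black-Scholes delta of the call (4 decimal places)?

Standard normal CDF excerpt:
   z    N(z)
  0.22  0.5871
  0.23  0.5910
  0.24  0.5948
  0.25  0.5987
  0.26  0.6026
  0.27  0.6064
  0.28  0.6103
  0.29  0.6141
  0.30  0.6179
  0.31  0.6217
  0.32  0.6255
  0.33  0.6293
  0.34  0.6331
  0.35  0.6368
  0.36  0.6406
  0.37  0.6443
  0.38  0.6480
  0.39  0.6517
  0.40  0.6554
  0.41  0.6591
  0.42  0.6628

T = 1;  σ√T = 0.3500
d₁ = [ln(150/146) + (0.072 − 0.052 + 0.35²/2)·1] / 0.3500 = [0.0270 + 0.0812] / 0.3500 = 0.3094 ⇒ 0.31
N(d₁) = N(0.31) = 0.6217
Δ_call = e^(−qT)·N(d₁) = 0.9493·0.6217 = 0.5902

0.5902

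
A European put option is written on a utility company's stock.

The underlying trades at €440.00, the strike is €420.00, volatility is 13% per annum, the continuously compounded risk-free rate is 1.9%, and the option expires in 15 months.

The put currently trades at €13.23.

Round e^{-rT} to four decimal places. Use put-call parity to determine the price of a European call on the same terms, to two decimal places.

e^(−rT) = e^(−0.019·1.25) = 0.9765
Put-call parity: C − P = S − K·e^(−rT) = 440 − 420·0.9765 = 440 − 410.1300 = 29.8700
C = P + (C − P) = 13.23 + (29.8700) = 43.1000

€43.10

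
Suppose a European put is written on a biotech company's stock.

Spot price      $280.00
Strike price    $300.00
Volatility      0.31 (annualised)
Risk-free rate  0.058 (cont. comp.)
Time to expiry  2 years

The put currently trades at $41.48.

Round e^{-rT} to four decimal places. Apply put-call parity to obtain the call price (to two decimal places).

exp(−rT) = exp(−0.058·2) = 0.8905
Put-call parity: C − P = S − K·e^(−rT) = 280 − 300·0.8905 = 280 − 267.1500 = 12.8500
C = P + (C − P) = 41.48 + (12.8500) = 54.3300

$54.33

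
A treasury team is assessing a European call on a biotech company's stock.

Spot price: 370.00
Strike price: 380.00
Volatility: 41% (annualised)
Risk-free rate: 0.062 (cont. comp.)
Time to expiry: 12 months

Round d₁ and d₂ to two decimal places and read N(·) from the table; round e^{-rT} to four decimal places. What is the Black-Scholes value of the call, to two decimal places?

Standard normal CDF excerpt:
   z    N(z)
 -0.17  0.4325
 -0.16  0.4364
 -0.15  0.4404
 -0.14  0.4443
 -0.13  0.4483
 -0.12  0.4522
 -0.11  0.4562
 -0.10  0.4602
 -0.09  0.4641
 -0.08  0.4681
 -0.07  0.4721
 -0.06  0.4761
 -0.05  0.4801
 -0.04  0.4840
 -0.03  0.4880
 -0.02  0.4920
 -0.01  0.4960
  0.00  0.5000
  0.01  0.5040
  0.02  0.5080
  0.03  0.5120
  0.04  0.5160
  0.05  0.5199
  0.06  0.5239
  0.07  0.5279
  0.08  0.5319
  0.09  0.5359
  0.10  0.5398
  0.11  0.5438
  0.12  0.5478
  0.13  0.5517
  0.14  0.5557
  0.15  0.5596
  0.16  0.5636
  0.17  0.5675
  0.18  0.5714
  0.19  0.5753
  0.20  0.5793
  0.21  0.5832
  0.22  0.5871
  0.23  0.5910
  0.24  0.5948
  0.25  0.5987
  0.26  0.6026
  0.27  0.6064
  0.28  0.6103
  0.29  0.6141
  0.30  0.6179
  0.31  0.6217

T = 1;  σ√T = 0.4100
d₁ = [ln(370/380) + (0.062 + 0.41²/2)·1] / 0.4100 = [-0.0267 + 0.1460] / 0.4100 = 0.2912 ⇒ 0.29
d₂ = d₁ − σ√T = 0.2912 − 0.4100 = -0.1188 ⇒ -0.12
exp(−rT) = exp(−0.062·1) = 0.9399
N(d₁) = N(0.29) = 0.6141;  N(d₂) = N(-0.12) = 0.4522
C = 370·0.6141 − 380·0.9399·0.4522 = 227.2170 − 161.5087 = 65.7083

65.71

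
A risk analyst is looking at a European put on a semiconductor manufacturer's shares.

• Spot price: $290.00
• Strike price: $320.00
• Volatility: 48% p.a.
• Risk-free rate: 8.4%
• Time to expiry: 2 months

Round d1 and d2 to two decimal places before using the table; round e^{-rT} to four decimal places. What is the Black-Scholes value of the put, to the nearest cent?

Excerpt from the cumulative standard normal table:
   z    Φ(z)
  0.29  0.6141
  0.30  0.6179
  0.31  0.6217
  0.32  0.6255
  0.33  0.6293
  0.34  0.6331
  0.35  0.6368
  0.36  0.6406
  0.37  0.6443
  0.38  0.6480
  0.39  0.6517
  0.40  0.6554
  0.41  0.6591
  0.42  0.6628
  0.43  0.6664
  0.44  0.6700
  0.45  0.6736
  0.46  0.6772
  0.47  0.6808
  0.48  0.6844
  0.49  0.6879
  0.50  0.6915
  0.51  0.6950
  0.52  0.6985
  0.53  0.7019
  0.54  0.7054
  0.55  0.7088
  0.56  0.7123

T = 0.1667;  σ√T = 0.1960
ln(S/K) + (r + σ²/2)T = ln(290/320) + (0.084 + 0.48²/2)·0.1667 = -0.0984 + 0.0332 = -0.0652
d₁ = -0.0652 / 0.1960 = -0.3329 ⇒ -0.33
d₂ = d₁ − σ√T = -0.3329 − 0.1960 = -0.5289 ⇒ -0.53
exp(−rT) = exp(−0.084·0.1667) = 0.9861
P = 320·0.9861·N(0.53) − 290·N(0.33) = 320·0.9861·0.7019 − 290·0.6293 = 221.4859 − 182.4970 = 38.9889

$38.99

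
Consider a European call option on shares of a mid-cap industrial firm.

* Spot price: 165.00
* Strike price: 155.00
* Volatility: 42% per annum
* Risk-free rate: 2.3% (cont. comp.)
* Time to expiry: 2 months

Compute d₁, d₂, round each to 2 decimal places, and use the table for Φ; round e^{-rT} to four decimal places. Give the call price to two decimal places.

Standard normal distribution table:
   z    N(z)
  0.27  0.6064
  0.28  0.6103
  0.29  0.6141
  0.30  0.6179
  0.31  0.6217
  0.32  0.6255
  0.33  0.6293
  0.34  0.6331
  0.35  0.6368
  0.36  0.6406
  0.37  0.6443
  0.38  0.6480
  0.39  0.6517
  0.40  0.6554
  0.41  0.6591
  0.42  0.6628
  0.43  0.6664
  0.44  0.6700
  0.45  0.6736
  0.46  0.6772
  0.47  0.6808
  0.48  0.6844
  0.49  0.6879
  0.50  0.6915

16.92

σ√T = 0.42·√0.1667 = 0.1715
d₁ = [ln(165/155) + (0.023 + 0.42²/2)·0.1667] / 0.1715 = [0.0625 + 0.0185] / 0.1715 = 0.4727 → 0.47
d₂ = d₁ − σ√T = 0.4727 − 0.1715 = 0.3013 → 0.30
exp(−rT) = exp(−0.023·0.1667) = 0.9962
N(d₁) = N(0.47) = 0.6808;  N(d₂) = N(0.30) = 0.6179
C = 165·0.6808 − 155·0.9962·0.6179 = 112.3320 − 95.4106 = 16.9214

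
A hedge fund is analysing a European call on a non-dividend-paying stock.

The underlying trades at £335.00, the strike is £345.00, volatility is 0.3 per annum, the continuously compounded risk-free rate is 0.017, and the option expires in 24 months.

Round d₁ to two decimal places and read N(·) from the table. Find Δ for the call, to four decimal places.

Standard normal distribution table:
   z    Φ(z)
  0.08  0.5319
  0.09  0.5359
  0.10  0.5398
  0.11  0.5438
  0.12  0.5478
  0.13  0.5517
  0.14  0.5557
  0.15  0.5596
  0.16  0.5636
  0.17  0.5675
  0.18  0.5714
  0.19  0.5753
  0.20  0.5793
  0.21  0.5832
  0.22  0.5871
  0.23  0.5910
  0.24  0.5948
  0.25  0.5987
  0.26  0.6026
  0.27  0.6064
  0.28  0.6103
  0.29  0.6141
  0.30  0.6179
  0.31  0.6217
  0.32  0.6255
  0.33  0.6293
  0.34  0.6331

T = 2;  σ√T = 0.4243
d₁ = [ln(335/345) + (0.017 + 0.3²/2)·2] / 0.4243 = [-0.0294 + 0.1240] / 0.4243 = 0.2229 which rounds to 0.22
N(d₁) = N(0.22) = 0.5871
Δ_call = N(d₁) = 0.5871

0.5871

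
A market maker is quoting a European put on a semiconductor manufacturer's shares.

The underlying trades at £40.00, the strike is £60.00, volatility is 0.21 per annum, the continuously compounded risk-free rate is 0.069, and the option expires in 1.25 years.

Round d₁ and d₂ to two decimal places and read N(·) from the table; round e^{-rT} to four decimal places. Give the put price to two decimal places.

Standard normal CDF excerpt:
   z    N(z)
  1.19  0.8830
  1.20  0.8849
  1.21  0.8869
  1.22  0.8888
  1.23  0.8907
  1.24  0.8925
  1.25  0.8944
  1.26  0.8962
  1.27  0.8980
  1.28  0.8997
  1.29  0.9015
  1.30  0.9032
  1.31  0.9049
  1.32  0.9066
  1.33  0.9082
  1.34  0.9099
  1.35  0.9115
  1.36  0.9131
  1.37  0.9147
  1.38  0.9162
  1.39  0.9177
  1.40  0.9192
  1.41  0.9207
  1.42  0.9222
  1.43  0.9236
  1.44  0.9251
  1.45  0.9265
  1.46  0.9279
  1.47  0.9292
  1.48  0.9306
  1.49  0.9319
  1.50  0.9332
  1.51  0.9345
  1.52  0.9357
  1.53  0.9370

σ√T = 0.21 × 1.1180 = 0.2348
ln(S/K) + (r + σ²/2)T = ln(40/60) + (0.069 + 0.21²/2)·1.25 = -0.4055 + 0.1138 = -0.2917
d₁ = -0.2917 / 0.2348 = -1.2422 → -1.24
d₂ = d₁ − σ√T = -1.2422 − 0.2348 = -1.4770 → -1.48
e^(−rT) = e^(−0.069·1.25) = 0.9174
N(−d₂) = N(1.48) = 0.9306;  N(−d₁) = N(1.24) = 0.8925
P = 60·0.9174·0.9306 − 40·0.8925 = 51.2239 − 35.7000 = 15.5239

£15.52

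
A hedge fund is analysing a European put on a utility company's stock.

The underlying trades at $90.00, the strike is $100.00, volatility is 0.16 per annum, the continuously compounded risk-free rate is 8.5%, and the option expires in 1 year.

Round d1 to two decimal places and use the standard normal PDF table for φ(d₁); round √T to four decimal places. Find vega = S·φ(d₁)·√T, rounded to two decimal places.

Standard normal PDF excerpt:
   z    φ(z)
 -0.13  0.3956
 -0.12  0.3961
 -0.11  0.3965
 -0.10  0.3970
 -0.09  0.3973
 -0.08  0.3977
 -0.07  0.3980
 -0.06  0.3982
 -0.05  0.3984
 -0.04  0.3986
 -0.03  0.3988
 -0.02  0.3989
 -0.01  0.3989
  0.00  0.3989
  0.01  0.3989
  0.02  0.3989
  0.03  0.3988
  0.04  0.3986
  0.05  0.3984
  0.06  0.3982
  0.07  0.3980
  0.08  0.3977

σ√T = 0.16 × 1.0000 = 0.1600
ln(S/K) + (r + σ²/2)T = ln(90/100) + (0.085 + 0.16²/2)·1 = -0.1054 + 0.0978 = -0.0076
d₁ = -0.0076 / 0.1600 = -0.0473 ⇒ -0.05
√T = √1 = 1.0000
φ(d₁) = φ(-0.05) = 0.3984
vega = S·φ(d₁)·√T = 90·0.3984·1.0000 = 35.8560
(The call has the same vega.)

35.86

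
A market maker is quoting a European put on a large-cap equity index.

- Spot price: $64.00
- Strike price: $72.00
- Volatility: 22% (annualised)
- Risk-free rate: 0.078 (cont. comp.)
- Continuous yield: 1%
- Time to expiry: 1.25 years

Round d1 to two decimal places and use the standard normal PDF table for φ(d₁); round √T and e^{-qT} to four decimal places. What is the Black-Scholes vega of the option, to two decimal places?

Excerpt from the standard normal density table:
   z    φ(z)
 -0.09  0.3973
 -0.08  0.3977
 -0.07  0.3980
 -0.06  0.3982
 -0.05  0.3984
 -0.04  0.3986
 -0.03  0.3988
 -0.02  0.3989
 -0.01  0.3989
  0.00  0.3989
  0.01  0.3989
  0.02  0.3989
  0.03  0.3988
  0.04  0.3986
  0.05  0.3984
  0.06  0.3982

28.19

σ√T = 0.22·√1.25 = 0.2460
d₁ = [ln(64/72) + (0.078 − 0.01 + 0.22²/2)·1.25] / 0.2460 = [-0.1178 + 0.1153] / 0.2460 = -0.0103 ≈ -0.01
√T = √1.25 = 1.1180
φ(d₁) = φ(-0.01) = 0.3989
exp(−qT) = exp(−0.01·1.25) = 0.9876
vega = S·exp(−qT)·φ(d₁)·√T = 64·0.9876·0.3989·1.1180 = 28.1882
(Call and put vega coincide under Black-Scholes.)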